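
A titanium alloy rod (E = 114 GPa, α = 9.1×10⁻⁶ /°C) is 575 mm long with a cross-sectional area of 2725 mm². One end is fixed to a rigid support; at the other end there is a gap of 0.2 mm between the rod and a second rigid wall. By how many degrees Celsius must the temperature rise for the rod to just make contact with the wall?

ΔT ≈ 38.2 °C

The gap closes when αΔT L = 0.2 mm, since the rod is still unstressed at that instant.
So ΔT = g/(αL) = 0.2/(9.1×10⁻⁶ × 575) = 38.22 °C.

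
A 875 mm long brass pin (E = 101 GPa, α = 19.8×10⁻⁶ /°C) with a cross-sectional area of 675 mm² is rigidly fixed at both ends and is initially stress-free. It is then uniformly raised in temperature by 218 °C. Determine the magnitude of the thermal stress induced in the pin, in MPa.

σ ≈ 436 MPa (compressive)

With length fixed, the mechanical strain must cancel the thermal strain αΔT = 19.8×10⁻⁶ × 218 = 4316.4×10⁻⁶.
Hence σ = E·αΔT = 101×10³ × 4316.4×10⁻⁶ = 436 MPa, compressive.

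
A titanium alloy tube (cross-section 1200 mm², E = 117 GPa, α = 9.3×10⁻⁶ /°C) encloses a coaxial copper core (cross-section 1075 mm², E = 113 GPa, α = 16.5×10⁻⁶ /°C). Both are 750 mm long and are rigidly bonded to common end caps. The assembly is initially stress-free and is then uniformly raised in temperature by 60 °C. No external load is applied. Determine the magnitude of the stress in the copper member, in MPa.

Both members must finish at the same length. With the larger α, the copper tends to over-expand; the plates restrain it, putting the copper in compression and the titanium alloy in tension. With no external load the two internal forces are equal and opposite, magnitude P.
Equating the net (thermal + elastic) strains gives |α₁ − α₂|·ΔT = P·[1/(A₁E₁) + 1/(A₂E₂)].
|α₁ − α₂|·ΔT = 7.2×10⁻⁶ × 60 = 0.000432.
1/(A₁E₁) + 1/(A₂E₂) = 1/(1200×117×10³) + 1/(1075×113×10³) = 1.535×10⁻⁸ N⁻¹.
So P = 0.000432 / 1.535×10⁻⁸ = 28.13 kN.
σ_{copper} = P/A₂ = 28130/1075 = 26.17 MPa, compressive.

σ ≈ 26.2 MPa (compressive)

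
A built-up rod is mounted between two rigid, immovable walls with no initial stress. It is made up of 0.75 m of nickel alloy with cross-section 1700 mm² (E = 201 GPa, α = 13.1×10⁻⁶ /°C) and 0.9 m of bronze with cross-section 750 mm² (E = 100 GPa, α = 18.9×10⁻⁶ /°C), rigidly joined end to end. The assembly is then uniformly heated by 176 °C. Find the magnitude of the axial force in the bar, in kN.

P ≈ 333 kN (compressive)

Free thermal expansion of the whole bar: Σ αᵢΔT Lᵢ = 13.1×10⁻⁶×176×750 + 18.9×10⁻⁶×176×900 = 4.723 mm.
Since the ends are fixed, an axial force P builds up, equal in every segment, with P · Σ Lᵢ/(AᵢEᵢ) = δ_free.
The series flexibility is Σ Lᵢ/(AᵢEᵢ) = 750/(1700×201×10³) + 900/(750×100×10³) = 1.419×10⁻⁵ mm/N.
Hence P = δ_free / Σ(L/AE) = 4.723/1.419×10⁻⁵ = 332.7 kN (compressive).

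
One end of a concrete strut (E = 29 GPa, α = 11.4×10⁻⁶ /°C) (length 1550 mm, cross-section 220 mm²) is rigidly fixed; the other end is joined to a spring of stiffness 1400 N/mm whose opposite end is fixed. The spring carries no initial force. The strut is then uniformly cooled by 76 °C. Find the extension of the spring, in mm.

δ ≈ 1 mm

The unrestrained thermal change is αΔT L = 11.4×10⁻⁶ × 76 × 1550 = 1.343 mm.
Let P be the tensile force in the spring. The strut extends elastically by PL/(AE) and the spring stretches by P/k; together these equal δ_free.
So P = δ_free / [L/(AE) + 1/k] = 1.343 / [ 1550/(220×29×10³) + 1/(1400) ].
P = 1.343 / 0.0009572 = 1403 N.
Spring extension = P/k = 1403/(1400) = 1.002 mm.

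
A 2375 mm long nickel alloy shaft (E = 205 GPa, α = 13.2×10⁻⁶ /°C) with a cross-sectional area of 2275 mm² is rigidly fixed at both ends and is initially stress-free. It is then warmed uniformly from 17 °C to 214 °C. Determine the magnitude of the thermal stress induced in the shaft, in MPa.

The supports are rigid, so the total axial strain is zero. The restrained thermal strain is ε = αΔT = 13.2×10⁻⁶ × 197 = 2600.4×10⁻⁶.
σ = EαΔT = 205×10³ × 13.2×10⁻⁶ × 197 = 533.1 MPa (compressive; the shaft is trying to expand).

σ ≈ 533 MPa (compressive)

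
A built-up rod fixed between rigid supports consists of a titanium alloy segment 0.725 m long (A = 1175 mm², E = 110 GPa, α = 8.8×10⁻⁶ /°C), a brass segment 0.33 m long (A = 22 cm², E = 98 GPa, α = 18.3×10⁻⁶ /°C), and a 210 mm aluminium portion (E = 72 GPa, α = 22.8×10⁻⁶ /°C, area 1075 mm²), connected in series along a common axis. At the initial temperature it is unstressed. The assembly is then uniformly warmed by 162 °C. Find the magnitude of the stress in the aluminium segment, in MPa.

If the supports were absent, the total length change would be Σ αᵢΔT Lᵢ = 8.8×10⁻⁶×162×725 + 18.3×10⁻⁶×162×330 + 22.8×10⁻⁶×162×210 = 2.788 mm.
Since the ends are fixed, an axial force P builds up, equal in every segment, with P · Σ Lᵢ/(AᵢEᵢ) = δ_free.
Σ Lᵢ/(AᵢEᵢ) = 725/(1175×110×10³) + 330/(2200×98×10³) + 210/(1075×72×10³) = 9.853×10⁻⁶ mm/N.
P = 2.788 / 9.853×10⁻⁶ = 282900 N = 282.9 kN, compressive.
σ_{aluminium} = P / A = 282900 / 1075 = 263.2 MPa.

σ ≈ 263 MPa (compressive)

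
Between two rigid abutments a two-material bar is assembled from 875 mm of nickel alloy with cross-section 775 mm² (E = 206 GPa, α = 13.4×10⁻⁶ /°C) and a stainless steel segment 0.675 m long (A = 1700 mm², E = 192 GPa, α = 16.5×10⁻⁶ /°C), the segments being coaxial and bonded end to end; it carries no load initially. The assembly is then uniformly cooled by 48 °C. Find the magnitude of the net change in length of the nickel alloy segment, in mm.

If the supports were absent, the total length change would be Σ αᵢΔT Lᵢ = 13.4×10⁻⁶×48×875 + 16.5×10⁻⁶×48×675 = 1.097 mm.
The rigid supports impose zero overall length change; the single axial force P common to all segments must satisfy P Σ Lᵢ/(AᵢEᵢ) = δ_free.
Σ Lᵢ/(AᵢEᵢ) = 875/(775×206×10³) + 675/(1700×192×10³) = 7.549×10⁻⁶ mm/N.
P = 1.097 / 7.549×10⁻⁶ = 145400 N = 145.4 kN, tensile.
For the nickel alloy segment, free thermal change = 13.4×10⁻⁶×48×875 = 0.5628 mm and elastic change from P = 145400×875/(775×206×10³) = 0.7968 mm; these oppose, so the net change is 0.234 mm (segment lengthens).

|ΔL| ≈ 0.234 mm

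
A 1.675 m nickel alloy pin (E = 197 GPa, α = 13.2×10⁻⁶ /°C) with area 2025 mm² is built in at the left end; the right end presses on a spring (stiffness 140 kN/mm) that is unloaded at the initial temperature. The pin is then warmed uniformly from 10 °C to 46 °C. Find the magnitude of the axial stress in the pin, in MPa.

σ ≈ 34.7 MPa (compressive)

Free thermal expansion: δ_free = αΔT L = 13.2×10⁻⁶ × 36 × 1675 = 0.796 mm.
Let P be the compressive force at the spring. The pin shortens elastically by PL/(AE) and the spring compresses by P/k; together these equal δ_free.
So P = δ_free / [L/(AE) + 1/k] = 0.796 / [ 1675/(2025×197×10³) + 1/(140×10³) ].
P = 0.796 / 1.134×10⁻⁵ = 70180 N.
σ = P/A = 70180/2025 = 34.66 MPa.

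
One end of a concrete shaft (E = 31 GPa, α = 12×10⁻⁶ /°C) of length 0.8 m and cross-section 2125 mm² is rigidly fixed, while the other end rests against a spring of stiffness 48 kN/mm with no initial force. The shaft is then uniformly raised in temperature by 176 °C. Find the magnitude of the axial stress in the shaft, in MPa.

σ ≈ 24.1 MPa (compressive)

Free thermal expansion: δ_free = αΔT L = 12×10⁻⁶ × 176 × 800 = 1.69 mm.
Let P be the compressive force at the spring. The shaft shortens elastically by PL/(AE) and the spring compresses by P/k; together these equal δ_free.
P [ L/(AE) + 1/k ] = δ_free → P [ 800/(2125×31×10³) + 1/(48×10³) ] = 1.69.
P = 1.69 / 3.298×10⁻⁵ = 51230 N.
σ = P/A = 51230/2125 = 24.11 MPa.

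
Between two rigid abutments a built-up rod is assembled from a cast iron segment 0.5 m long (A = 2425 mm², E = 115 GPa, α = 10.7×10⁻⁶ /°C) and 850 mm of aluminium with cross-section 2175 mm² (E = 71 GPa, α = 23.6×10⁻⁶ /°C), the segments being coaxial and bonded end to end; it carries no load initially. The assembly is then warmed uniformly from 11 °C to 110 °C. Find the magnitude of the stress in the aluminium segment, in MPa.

With the walls removed the bar would change length by δ_free = Σ αᵢΔT Lᵢ = 10.7×10⁻⁶×99×500 + 23.6×10⁻⁶×99×850 = 2.516 mm.
Since the ends are fixed, an axial force P builds up, equal in every segment, with P · Σ Lᵢ/(AᵢEᵢ) = δ_free.
Σ Lᵢ/(AᵢEᵢ) = 500/(2425×115×10³) + 850/(2175×71×10³) = 7.297×10⁻⁶ mm/N.
Hence P = δ_free / Σ(L/AE) = 2.516/7.297×10⁻⁶ = 344.7 kN (compressive).
σ_{aluminium} = P / A = 344700 / 2175 = 158.5 MPa.

σ ≈ 158 MPa (compressive)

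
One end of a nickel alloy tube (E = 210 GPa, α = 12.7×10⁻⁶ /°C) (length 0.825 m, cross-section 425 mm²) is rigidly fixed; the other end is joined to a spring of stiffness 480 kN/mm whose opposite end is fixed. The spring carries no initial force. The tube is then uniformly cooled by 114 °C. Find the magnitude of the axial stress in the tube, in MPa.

σ ≈ 248 MPa (tensile)

If the spring were absent the tube would shorten by αΔT L = 12.7×10⁻⁶ × 114 × 825 = 1.194 mm.
With a force P in the spring, the elastic change of the tube is PL/(AE) and that of the spring is P/k; compatibility requires their sum to equal δ_free.
So P = δ_free / [L/(AE) + 1/k] = 1.194 / [ 825/(425×210×10³) + 1/(480×10³) ].
P = 1.194 / 1.133×10⁻⁵ = 105400 N.
σ = P/A = 105400/425 = 248.1 MPa.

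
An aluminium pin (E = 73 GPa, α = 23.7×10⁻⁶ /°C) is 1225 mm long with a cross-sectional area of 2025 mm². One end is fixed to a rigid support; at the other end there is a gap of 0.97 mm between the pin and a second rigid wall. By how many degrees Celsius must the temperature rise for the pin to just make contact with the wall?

The gap closes when αΔT L = 0.97 mm, since the pin is still unstressed at that instant.
So ΔT = g/(αL) = 0.97/(23.7×10⁻⁶ × 1225) = 33.41 °C.

ΔT ≈ 33.4 °C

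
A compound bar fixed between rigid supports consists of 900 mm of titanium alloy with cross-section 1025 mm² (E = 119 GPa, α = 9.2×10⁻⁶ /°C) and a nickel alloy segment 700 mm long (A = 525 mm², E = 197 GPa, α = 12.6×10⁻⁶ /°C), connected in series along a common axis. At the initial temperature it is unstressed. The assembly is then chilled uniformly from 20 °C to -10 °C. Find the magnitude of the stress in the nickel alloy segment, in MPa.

σ ≈ 69.1 MPa (tensile)

With the walls removed the bar would change length by δ_free = Σ αᵢΔT Lᵢ = 9.2×10⁻⁶×30×900 + 12.6×10⁻⁶×30×700 = 0.513 mm.
The walls prevent any net length change, so an axial force P (same in every segment) develops. Compatibility: P · Σ Lᵢ/(AᵢEᵢ) = δ_free.
The series flexibility is Σ Lᵢ/(AᵢEᵢ) = 900/(1025×119×10³) + 700/(525×197×10³) = 1.415×10⁻⁵ mm/N.
Hence P = δ_free / Σ(L/AE) = 0.513/1.415×10⁻⁵ = 36.26 kN (tensile).
σ_{nickel alloy} = P / A = 36260 / 525 = 69.07 MPa.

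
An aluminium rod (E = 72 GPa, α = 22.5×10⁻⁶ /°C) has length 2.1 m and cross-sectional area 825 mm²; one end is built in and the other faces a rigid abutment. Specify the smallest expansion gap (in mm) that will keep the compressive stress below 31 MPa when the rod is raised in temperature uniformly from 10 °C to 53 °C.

g ≈ 1.13 mm

Free expansion if unrestrained: δ_free = αΔT L = 22.5×10⁻⁶ × 43 × 2100 = 2.032 mm.
At the allowable stress the elastic shortening the wall may impose is σL/E = 31 × 2100 / (72×10³) = 0.9042 mm.
The gap must absorb the remainder: g_min = 2.032 − 0.9042 = 1.128 mm.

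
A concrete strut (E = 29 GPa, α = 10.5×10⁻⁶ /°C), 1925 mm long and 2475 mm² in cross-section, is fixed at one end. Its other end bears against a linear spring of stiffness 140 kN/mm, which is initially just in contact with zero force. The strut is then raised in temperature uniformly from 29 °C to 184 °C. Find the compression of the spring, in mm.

If the spring were absent the strut would lengthen by αΔT L = 10.5×10⁻⁶ × 155 × 1925 = 3.133 mm.
Let P be the compressive force at the spring. The strut shortens elastically by PL/(AE) and the spring compresses by P/k; together these equal δ_free.
P [ L/(AE) + 1/k ] = δ_free → P [ 1925/(2475×29×10³) + 1/(140×10³) ] = 3.133.
P = 3.133 / 3.396×10⁻⁵ = 92250 N.
Spring compression = P/k = 92250/(140×10³) = 0.6589 mm.

δ ≈ 0.659 mm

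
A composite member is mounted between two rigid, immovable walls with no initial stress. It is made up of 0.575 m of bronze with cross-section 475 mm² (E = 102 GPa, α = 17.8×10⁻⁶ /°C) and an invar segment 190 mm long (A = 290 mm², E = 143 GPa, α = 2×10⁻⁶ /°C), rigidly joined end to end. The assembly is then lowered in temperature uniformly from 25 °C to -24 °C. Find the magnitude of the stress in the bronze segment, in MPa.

σ ≈ 66.6 MPa (tensile)

Free thermal contraction of the whole bar: Σ αᵢΔT Lᵢ = 17.8×10⁻⁶×49×575 + 2×10⁻⁶×49×190 = 0.5201 mm.
Since the ends are fixed, an axial force P builds up, equal in every segment, with P · Σ Lᵢ/(AᵢEᵢ) = δ_free.
Σ Lᵢ/(AᵢEᵢ) = 575/(475×102×10³) + 190/(290×143×10³) = 1.645×10⁻⁵ mm/N.
Hence P = δ_free / Σ(L/AE) = 0.5201/1.645×10⁻⁵ = 31.62 kN (tensile).
σ_{bronze} = P / A = 31620 / 475 = 66.57 MPa.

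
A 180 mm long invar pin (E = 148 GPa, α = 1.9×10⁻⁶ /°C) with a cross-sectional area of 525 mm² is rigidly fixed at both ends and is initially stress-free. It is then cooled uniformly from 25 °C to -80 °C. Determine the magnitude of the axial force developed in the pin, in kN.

Full restraint means ε = 0, so the stress is σ = EαΔT = 148×10³ × 1.9×10⁻⁶ × 105 = 29.53 MPa.
Then P = σA = 29.53 × 525 mm² = 15.5 kN, tensile.

P ≈ 15.5 kN (tensile)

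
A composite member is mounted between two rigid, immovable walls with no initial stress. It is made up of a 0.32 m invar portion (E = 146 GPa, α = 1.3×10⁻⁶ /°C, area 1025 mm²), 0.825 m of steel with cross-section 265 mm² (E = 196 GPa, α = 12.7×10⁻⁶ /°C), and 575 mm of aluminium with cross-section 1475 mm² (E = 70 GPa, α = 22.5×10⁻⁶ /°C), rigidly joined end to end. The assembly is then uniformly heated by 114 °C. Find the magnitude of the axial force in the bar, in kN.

P ≈ 115 kN (compressive)

Free thermal expansion of the whole bar: Σ αᵢΔT Lᵢ = 1.3×10⁻⁶×114×320 + 12.7×10⁻⁶×114×825 + 22.5×10⁻⁶×114×575 = 2.717 mm.
The rigid supports impose zero overall length change; the single axial force P common to all segments must satisfy P Σ Lᵢ/(AᵢEᵢ) = δ_free.
Σ Lᵢ/(AᵢEᵢ) = 320/(1025×146×10³) + 825/(265×196×10³) + 575/(1475×70×10³) = 2.359×10⁻⁵ mm/N.
Hence P = δ_free / Σ(L/AE) = 2.717/2.359×10⁻⁵ = 115.2 kN (compressive).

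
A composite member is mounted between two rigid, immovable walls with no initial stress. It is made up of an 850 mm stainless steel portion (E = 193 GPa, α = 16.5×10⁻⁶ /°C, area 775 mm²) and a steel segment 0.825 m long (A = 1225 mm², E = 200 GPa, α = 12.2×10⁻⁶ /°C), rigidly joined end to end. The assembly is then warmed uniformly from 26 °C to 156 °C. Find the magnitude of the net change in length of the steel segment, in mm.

|ΔL| ≈ 0.143 mm

If the supports were absent, the total length change would be Σ αᵢΔT Lᵢ = 16.5×10⁻⁶×130×850 + 12.2×10⁻⁶×130×825 = 3.132 mm.
The rigid supports impose zero overall length change; the single axial force P common to all segments must satisfy P Σ Lᵢ/(AᵢEᵢ) = δ_free.
The series flexibility is Σ Lᵢ/(AᵢEᵢ) = 850/(775×193×10³) + 825/(1225×200×10³) = 9.05×10⁻⁶ mm/N.
So P = 3.132 / 9.05×10⁻⁶ = 346 kN, compressive.
For the steel segment, free thermal change = 12.2×10⁻⁶×130×825 = 1.308 mm and elastic change from P = 346000×825/(1225×200×10³) = 1.165 mm; these oppose, so the net change is 0.143 mm (segment lengthens).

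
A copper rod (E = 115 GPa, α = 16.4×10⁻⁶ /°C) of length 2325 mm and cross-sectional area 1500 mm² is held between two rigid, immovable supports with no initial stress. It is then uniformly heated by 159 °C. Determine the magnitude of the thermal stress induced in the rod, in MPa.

σ ≈ 300 MPa (compressive)

With length fixed, the mechanical strain must cancel the thermal strain αΔT = 16.4×10⁻⁶ × 159 = 2607.6×10⁻⁶.
The stress required to suppress this strain is σ = Eε = 115×10³ × 2607.6×10⁻⁶ = 299.9 MPa, compressive since the rod is trying to expand.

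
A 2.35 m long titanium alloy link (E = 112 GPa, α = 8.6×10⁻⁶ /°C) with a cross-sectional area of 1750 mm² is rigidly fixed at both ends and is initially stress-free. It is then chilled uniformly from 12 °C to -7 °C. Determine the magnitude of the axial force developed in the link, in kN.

P ≈ 32 kN (tensile)

With zero net strain, σ = E·αΔT = 112 GPa × 8.6×10⁻⁶ × 19 = 18.3 MPa.
P = AEαΔT = 1750 × 112×10³ × 8.6×10⁻⁶ × 19 = 32.03 kN (tensile).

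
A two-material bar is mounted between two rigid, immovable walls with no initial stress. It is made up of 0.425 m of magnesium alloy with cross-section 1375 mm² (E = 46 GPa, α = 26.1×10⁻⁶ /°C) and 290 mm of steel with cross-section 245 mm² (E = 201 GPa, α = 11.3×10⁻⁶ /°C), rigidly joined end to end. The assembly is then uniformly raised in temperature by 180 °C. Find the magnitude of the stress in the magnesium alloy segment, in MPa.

σ ≈ 149 MPa (compressive)

With the walls removed the bar would change length by δ_free = Σ αᵢΔT Lᵢ = 26.1×10⁻⁶×180×425 + 11.3×10⁻⁶×180×290 = 2.587 mm.
The walls prevent any net length change, so an axial force P (same in every segment) develops. Compatibility: P · Σ Lᵢ/(AᵢEᵢ) = δ_free.
The series flexibility is Σ Lᵢ/(AᵢEᵢ) = 425/(1375×46×10³) + 290/(245×201×10³) = 1.261×10⁻⁵ mm/N.
Hence P = δ_free / Σ(L/AE) = 2.587/1.261×10⁻⁵ = 205.1 kN (compressive).
σ_{magnesium alloy} = P / A = 205100 / 1375 = 149.2 MPa.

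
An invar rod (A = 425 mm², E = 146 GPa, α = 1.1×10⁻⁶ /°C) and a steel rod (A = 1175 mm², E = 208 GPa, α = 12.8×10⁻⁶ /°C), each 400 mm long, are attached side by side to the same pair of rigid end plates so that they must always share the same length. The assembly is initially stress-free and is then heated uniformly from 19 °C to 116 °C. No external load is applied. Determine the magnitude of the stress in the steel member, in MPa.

σ ≈ 47.8 MPa (compressive)

Both members must finish at the same length. With the larger α, the steel tends to over-expand; the plates restrain it, putting the steel in compression and the invar in tension. With no external load the two internal forces are equal and opposite, magnitude P.
Setting the final lengths equal and cancelling L: (α₁ − α₂)ΔT = P/(A₁E₁) + P/(A₂E₂).
|α₁ − α₂|·ΔT = 11.7×10⁻⁶ × 97 = 0.001135.
1/(A₁E₁) + 1/(A₂E₂) = 1/(425×146×10³) + 1/(1175×208×10³) = 2.021×10⁻⁸ N⁻¹.
So P = 0.001135 / 2.021×10⁻⁸ = 56.16 kN.
σ_{steel} = P/A₂ = 56160/1175 = 47.8 MPa, compressive.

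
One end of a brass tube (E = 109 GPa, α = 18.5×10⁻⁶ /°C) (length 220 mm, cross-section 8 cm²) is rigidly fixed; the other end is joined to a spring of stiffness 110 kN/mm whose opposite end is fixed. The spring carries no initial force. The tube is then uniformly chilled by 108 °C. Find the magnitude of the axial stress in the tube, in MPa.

σ ≈ 47.3 MPa (tensile)

The unrestrained thermal change is αΔT L = 18.5×10⁻⁶ × 108 × 220 = 0.4396 mm.
With a force P in the spring, the elastic change of the tube is PL/(AE) and that of the spring is P/k; compatibility requires their sum to equal δ_free.
So P = δ_free / [L/(AE) + 1/k] = 0.4396 / [ 220/(800×109×10³) + 1/(110×10³) ].
P = 0.4396 / 1.161×10⁻⁵ = 37850 N.
σ = P/A = 37850/800 = 47.31 MPa.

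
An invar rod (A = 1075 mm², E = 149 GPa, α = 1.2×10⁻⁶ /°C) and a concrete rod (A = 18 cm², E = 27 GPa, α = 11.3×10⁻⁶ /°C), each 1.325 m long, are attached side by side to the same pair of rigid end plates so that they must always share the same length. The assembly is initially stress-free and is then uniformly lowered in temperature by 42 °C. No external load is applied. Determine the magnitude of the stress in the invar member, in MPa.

σ ≈ 14.7 MPa (compressive)

The concrete has the larger α, so on cooling it would change length more than the invar if both were free. The rigid plates force a common final length, so the concrete is put into tension and the invar into compression, with equal and opposite forces P (no external load).
Equating the net (thermal + elastic) strains gives |α₁ − α₂|·ΔT = P·[1/(A₁E₁) + 1/(A₂E₂)].
|α₁ − α₂|·ΔT = 10.1×10⁻⁶ × 42 = 0.0004242.
1/(A₁E₁) + 1/(A₂E₂) = 1/(1075×149×10³) + 1/(1800×27×10³) = 2.682×10⁻⁸ N⁻¹.
So P = 0.0004242 / 2.682×10⁻⁸ = 15.82 kN.
σ_{invar} = P/A₁ = 15820/1075 = 14.71 MPa, compressive.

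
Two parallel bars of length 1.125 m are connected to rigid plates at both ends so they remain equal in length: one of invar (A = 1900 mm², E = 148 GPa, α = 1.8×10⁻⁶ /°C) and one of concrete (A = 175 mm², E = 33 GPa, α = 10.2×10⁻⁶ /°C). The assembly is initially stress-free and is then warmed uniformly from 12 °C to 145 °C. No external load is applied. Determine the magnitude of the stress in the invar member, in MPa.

The concrete has the larger α, so on heating it would change length more than the invar if both were free. The rigid plates force a common final length, so the concrete is put into compression and the invar into tension, with equal and opposite forces P (no external load).
Setting the final lengths equal and cancelling L: (α₁ − α₂)ΔT = P/(A₁E₁) + P/(A₂E₂).
|α₁ − α₂|·ΔT = 8.4×10⁻⁶ × 133 = 0.001117.
1/(A₁E₁) + 1/(A₂E₂) = 1/(1900×148×10³) + 1/(175×33×10³) = 1.767×10⁻⁷ N⁻¹.
P = 0.001117 / 1.767×10⁻⁷ = 6322 N = 6.322 kN.
σ_{invar} = P/A₁ = 6322/1900 = 3.327 MPa, tensile.

σ ≈ 3.33 MPa (tensile)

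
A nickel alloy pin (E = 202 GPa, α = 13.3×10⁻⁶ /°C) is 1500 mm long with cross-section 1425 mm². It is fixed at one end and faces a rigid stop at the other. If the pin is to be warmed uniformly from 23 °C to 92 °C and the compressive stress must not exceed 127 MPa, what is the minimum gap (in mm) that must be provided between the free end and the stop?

g ≈ 0.433 mm

Free expansion if unrestrained: δ_free = αΔT L = 13.3×10⁻⁶ × 69 × 1500 = 1.377 mm.
A stress of 127 MPa corresponds to the wall pushing the pin back by σL/E = 127×1500/(202×10³) = 0.9431 mm.
The gap must absorb the remainder: g_min = 1.377 − 0.9431 = 0.4335 mm.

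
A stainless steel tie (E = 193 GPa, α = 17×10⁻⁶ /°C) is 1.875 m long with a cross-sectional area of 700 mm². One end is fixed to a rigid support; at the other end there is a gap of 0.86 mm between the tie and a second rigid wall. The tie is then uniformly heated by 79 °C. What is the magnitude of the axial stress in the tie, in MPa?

If the wall were absent the tie would grow by αΔT L = 17×10⁻⁶ × 79 × 1875 = 2.518 mm.
This exceeds the 0.86 mm gap, so the wall pushes back. The portion of expansion that must be recovered elastically is δ_free − gap = 2.518 − 0.86 = 1.658 mm.
So σ = E(δ_free − g)/L = 193×10³ × 1.658/1875 = 170.7 MPa.

σ ≈ 171 MPa (compressive)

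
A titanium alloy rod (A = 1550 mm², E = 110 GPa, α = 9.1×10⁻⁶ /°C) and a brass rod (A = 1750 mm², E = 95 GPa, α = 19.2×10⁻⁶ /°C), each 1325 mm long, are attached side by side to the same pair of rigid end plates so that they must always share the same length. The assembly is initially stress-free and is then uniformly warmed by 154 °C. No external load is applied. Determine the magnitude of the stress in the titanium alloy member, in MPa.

The brass has the larger α, so on heating it would change length more than the titanium alloy if both were free. The rigid plates force a common final length, so the brass is put into compression and the titanium alloy into tension, with equal and opposite forces P (no external load).
Equating the net (thermal + elastic) strains gives |α₁ − α₂|·ΔT = P·[1/(A₁E₁) + 1/(A₂E₂)].
|α₁ − α₂|·ΔT = 10.1×10⁻⁶ × 154 = 0.001555.
1/(A₁E₁) + 1/(A₂E₂) = 1/(1550×110×10³) + 1/(1750×95×10³) = 1.188×10⁻⁸ N⁻¹.
So P = 0.001555 / 1.188×10⁻⁸ = 130.9 kN.
σ_{titanium alloy} = P/A₁ = 130900/1550 = 84.47 MPa, tensile.

σ ≈ 84.5 MPa (tensile)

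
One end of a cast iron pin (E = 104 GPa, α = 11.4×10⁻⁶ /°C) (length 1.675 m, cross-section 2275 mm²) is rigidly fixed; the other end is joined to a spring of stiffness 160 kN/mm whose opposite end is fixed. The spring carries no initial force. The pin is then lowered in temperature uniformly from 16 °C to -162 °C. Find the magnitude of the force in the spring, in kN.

P ≈ 255 kN

The unrestrained thermal change is αΔT L = 11.4×10⁻⁶ × 178 × 1675 = 3.399 mm.
With a force P in the spring, the elastic change of the pin is PL/(AE) and that of the spring is P/k; compatibility requires their sum to equal δ_free.
P [ L/(AE) + 1/k ] = δ_free → P [ 1675/(2275×104×10³) + 1/(160×10³) ] = 3.399.
P = 3.399 / 1.333×10⁻⁵ = 255000 N.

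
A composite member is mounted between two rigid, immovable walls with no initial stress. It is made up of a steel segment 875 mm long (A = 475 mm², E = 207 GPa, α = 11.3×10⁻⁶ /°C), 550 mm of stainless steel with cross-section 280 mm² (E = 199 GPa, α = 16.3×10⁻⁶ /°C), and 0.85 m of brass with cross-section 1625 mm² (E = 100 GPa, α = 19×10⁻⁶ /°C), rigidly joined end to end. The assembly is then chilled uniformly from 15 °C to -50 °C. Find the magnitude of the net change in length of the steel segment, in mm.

|ΔL| ≈ 0.201 mm

Free thermal contraction of the whole bar: Σ αᵢΔT Lᵢ = 11.3×10⁻⁶×65×875 + 16.3×10⁻⁶×65×550 + 19×10⁻⁶×65×850 = 2.275 mm.
Since the ends are fixed, an axial force P builds up, equal in every segment, with P · Σ Lᵢ/(AᵢEᵢ) = δ_free.
Σ Lᵢ/(AᵢEᵢ) = 875/(475×207×10³) + 550/(280×199×10³) + 850/(1625×100×10³) = 2.4×10⁻⁵ mm/N.
P = 2.275 / 2.4×10⁻⁵ = 94800 N = 94.8 kN, tensile.
For the steel segment, free thermal change = 11.3×10⁻⁶×65×875 = 0.6427 mm and elastic change from P = 94800×875/(475×207×10³) = 0.8436 mm; these oppose, so the net change is 0.201 mm (segment lengthens).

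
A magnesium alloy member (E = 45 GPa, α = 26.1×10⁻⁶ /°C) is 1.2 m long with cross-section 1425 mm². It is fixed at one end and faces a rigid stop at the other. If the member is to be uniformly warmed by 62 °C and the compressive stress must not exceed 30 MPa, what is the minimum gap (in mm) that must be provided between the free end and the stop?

g ≈ 1.14 mm

Free expansion if unrestrained: δ_free = αΔT L = 26.1×10⁻⁶ × 62 × 1200 = 1.942 mm.
A stress of 30 MPa corresponds to the wall pushing the member back by σL/E = 30×1200/(45×10³) = 0.8 mm.
So the gap has to take up the difference, g_min = δ_free − σL/E = 1.942 − 0.8 = 1.142 mm.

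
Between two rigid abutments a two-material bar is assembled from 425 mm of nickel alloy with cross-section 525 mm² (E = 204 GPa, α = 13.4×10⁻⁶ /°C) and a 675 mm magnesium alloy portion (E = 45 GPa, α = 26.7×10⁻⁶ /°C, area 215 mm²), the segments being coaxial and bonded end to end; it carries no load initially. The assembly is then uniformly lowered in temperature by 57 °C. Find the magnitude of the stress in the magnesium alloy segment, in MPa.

If the supports were absent, the total length change would be Σ αᵢΔT Lᵢ = 13.4×10⁻⁶×57×425 + 26.7×10⁻⁶×57×675 = 1.352 mm.
The walls prevent any net length change, so an axial force P (same in every segment) develops. Compatibility: P · Σ Lᵢ/(AᵢEᵢ) = δ_free.
The series flexibility is Σ Lᵢ/(AᵢEᵢ) = 425/(525×204×10³) + 675/(215×45×10³) = 7.374×10⁻⁵ mm/N.
Hence P = δ_free / Σ(L/AE) = 1.352/7.374×10⁻⁵ = 18.33 kN (tensile).
σ_{magnesium alloy} = P / A = 18330 / 215 = 85.28 MPa.

σ ≈ 85.3 MPa (tensile)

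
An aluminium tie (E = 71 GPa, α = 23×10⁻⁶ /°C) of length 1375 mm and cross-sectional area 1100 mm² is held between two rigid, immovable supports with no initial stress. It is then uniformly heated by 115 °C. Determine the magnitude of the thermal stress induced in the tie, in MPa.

Because both ends are immovable the net strain is zero, and the suppressed thermal strain is αΔT = 23×10⁻⁶ × 115 = 2645×10⁻⁶.
The stress required to suppress this strain is σ = Eε = 71×10³ × 2645×10⁻⁶ = 187.8 MPa, compressive since the tie is trying to expand.

σ ≈ 188 MPa (compressive)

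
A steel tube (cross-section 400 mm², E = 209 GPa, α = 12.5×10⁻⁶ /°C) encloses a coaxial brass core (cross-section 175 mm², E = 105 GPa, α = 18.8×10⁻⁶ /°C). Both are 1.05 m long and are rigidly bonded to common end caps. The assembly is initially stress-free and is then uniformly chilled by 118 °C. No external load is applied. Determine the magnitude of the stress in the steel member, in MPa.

σ ≈ 28 MPa (compressive)

Both members must finish at the same length. With the larger α, the brass tends to over-contract; the plates restrain it, putting the brass in tension and the steel in compression. With no external load the two internal forces are equal and opposite, magnitude P.
Equating the net (thermal + elastic) strains gives |α₁ − α₂|·ΔT = P·[1/(A₁E₁) + 1/(A₂E₂)].
|α₁ − α₂|·ΔT = 6.3×10⁻⁶ × 118 = 0.0007434.
1/(A₁E₁) + 1/(A₂E₂) = 1/(400×209×10³) + 1/(175×105×10³) = 6.638×10⁻⁸ N⁻¹.
So P = 0.0007434 / 6.638×10⁻⁸ = 11.2 kN.
σ_{steel} = P/A₁ = 11200/400 = 28 MPa, compressive.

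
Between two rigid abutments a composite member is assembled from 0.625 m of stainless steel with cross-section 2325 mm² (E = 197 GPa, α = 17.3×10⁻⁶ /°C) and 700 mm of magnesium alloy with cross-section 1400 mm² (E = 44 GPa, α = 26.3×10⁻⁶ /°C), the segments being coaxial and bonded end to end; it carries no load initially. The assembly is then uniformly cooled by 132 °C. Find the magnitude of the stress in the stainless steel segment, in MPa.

σ ≈ 130 MPa (tensile)

With the walls removed the bar would change length by δ_free = Σ αᵢΔT Lᵢ = 17.3×10⁻⁶×132×625 + 26.3×10⁻⁶×132×700 = 3.857 mm.
The rigid supports impose zero overall length change; the single axial force P common to all segments must satisfy P Σ Lᵢ/(AᵢEᵢ) = δ_free.
Σ Lᵢ/(AᵢEᵢ) = 625/(2325×197×10³) + 700/(1400×44×10³) = 1.273×10⁻⁵ mm/N.
P = 3.857 / 1.273×10⁻⁵ = 303100 N = 303.1 kN, tensile.
σ_{stainless steel} = P / A = 303100 / 2325 = 130.3 MPa.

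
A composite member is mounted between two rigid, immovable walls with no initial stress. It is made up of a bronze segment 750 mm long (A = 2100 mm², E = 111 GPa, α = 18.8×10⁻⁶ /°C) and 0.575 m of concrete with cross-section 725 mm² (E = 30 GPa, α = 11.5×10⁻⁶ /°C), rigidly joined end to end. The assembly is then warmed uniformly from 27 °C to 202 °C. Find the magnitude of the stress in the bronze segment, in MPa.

σ ≈ 58.2 MPa (compressive)

With the walls removed the bar would change length by δ_free = Σ αᵢΔT Lᵢ = 18.8×10⁻⁶×175×750 + 11.5×10⁻⁶×175×575 = 3.625 mm.
The walls prevent any net length change, so an axial force P (same in every segment) develops. Compatibility: P · Σ Lᵢ/(AᵢEᵢ) = δ_free.
The series flexibility is Σ Lᵢ/(AᵢEᵢ) = 750/(2100×111×10³) + 575/(725×30×10³) = 2.965×10⁻⁵ mm/N.
P = 3.625 / 2.965×10⁻⁵ = 122200 N = 122.2 kN, compressive.
σ_{bronze} = P / A = 122200 / 2100 = 58.21 MPa.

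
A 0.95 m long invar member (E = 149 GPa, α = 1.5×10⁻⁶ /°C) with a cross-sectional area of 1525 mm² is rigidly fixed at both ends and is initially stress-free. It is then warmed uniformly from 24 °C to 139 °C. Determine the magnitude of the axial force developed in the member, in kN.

With zero net strain, σ = E·αΔT = 149 GPa × 1.5×10⁻⁶ × 115 = 25.7 MPa.
Then P = σA = 25.7 × 1525 mm² = 39.2 kN, compressive.

P ≈ 39.2 kN (compressive)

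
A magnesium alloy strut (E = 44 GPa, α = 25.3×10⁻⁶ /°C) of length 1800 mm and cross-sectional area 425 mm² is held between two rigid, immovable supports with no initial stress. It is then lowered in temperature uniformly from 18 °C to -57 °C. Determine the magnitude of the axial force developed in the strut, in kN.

P ≈ 35.5 kN (tensile)

Full restraint means ε = 0, so the stress is σ = EαΔT = 44×10³ × 25.3×10⁻⁶ × 75 = 83.49 MPa.
Axial force P = σA = 83.49 × 425 = 35480 N = 35.48 kN, tensile.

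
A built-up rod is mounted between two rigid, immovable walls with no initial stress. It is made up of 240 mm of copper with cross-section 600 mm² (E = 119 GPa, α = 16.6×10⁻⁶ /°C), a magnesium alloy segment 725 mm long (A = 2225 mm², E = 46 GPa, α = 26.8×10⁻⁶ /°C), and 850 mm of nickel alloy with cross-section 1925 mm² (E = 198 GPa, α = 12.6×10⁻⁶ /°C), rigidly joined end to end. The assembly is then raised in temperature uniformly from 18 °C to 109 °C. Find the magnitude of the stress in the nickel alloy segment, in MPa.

Free thermal expansion of the whole bar: Σ αᵢΔT Lᵢ = 16.6×10⁻⁶×91×240 + 26.8×10⁻⁶×91×725 + 12.6×10⁻⁶×91×850 = 3.105 mm.
The rigid supports impose zero overall length change; the single axial force P common to all segments must satisfy P Σ Lᵢ/(AᵢEᵢ) = δ_free.
Σ Lᵢ/(AᵢEᵢ) = 240/(600×119×10³) + 725/(2225×46×10³) + 850/(1925×198×10³) = 1.267×10⁻⁵ mm/N.
P = 3.105 / 1.267×10⁻⁵ = 245000 N = 245 kN, compressive.
σ_{nickel alloy} = P / A = 245000 / 1925 = 127.3 MPa.

σ ≈ 127 MPa (compressive)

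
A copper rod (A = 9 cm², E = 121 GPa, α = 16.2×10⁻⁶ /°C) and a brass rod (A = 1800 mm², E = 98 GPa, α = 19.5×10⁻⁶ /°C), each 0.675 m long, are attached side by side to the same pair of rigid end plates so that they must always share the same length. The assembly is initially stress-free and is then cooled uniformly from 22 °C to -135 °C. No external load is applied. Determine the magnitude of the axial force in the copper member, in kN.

P ≈ 34.9 kN (compressive in the copper)

The brass has the larger α, so on cooling it would change length more than the copper if both were free. The rigid plates force a common final length, so the brass is put into tension and the copper into compression, with equal and opposite forces P (no external load).
Equating the net (thermal + elastic) strains gives |α₁ − α₂|·ΔT = P·[1/(A₁E₁) + 1/(A₂E₂)].
|α₁ − α₂|·ΔT = 3.3×10⁻⁶ × 157 = 0.0005181.
1/(A₁E₁) + 1/(A₂E₂) = 1/(900×121×10³) + 1/(1800×98×10³) = 1.485×10⁻⁸ N⁻¹.
P = 0.0005181 / 1.485×10⁻⁸ = 34880 N = 34.88 kN.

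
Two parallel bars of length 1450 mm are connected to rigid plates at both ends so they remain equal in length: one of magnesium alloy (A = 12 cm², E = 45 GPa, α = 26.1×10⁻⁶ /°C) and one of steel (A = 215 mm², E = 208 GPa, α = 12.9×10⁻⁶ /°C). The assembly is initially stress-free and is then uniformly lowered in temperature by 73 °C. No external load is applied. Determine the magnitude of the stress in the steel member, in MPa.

σ ≈ 110 MPa (compressive)

Equilibrium of a rigid end plate with no external load gives equal and opposite internal forces ±P in the two members. Since α_{magnesium alloy} > α_{steel}, cooling drives the magnesium alloy into tension and the steel into compression.
Compatibility of the two members (thermal + elastic change equal): (α₁ − α₂)ΔT = P·[1/(A₁E₁) + 1/(A₂E₂)].
|α₁ − α₂|·ΔT = 13.2×10⁻⁶ × 73 = 0.0009636.
1/(A₁E₁) + 1/(A₂E₂) = 1/(1200×45×10³) + 1/(215×208×10³) = 4.088×10⁻⁸ N⁻¹.
So P = 0.0009636 / 4.088×10⁻⁸ = 23.57 kN.
σ_{steel} = P/A₂ = 23570/215 = 109.6 MPa, compressive.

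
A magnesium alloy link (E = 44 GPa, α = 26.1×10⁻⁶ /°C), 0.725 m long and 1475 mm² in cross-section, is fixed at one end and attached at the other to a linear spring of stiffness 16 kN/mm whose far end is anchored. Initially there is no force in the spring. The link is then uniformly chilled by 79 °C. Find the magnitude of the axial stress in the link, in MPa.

σ ≈ 13.8 MPa (tensile)

Free thermal contraction: δ_free = αΔT L = 26.1×10⁻⁶ × 79 × 725 = 1.495 mm.
Let P be the tensile force in the spring. The link extends elastically by PL/(AE) and the spring stretches by P/k; together these equal δ_free.
P [ L/(AE) + 1/k ] = δ_free → P [ 725/(1475×44×10³) + 1/(16×10³) ] = 1.495.
P = 1.495 / 7.367×10⁻⁵ = 20290 N.
σ = P/A = 20290/1475 = 13.76 MPa.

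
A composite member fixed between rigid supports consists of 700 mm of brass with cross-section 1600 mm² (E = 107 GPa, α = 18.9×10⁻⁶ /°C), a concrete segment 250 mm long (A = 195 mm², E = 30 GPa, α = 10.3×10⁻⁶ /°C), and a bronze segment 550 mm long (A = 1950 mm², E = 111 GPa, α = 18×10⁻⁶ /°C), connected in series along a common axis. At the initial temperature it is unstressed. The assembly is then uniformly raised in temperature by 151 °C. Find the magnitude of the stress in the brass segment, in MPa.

Free thermal expansion of the whole bar: Σ αᵢΔT Lᵢ = 18.9×10⁻⁶×151×700 + 10.3×10⁻⁶×151×250 + 18×10⁻⁶×151×550 = 3.881 mm.
The rigid supports impose zero overall length change; the single axial force P common to all segments must satisfy P Σ Lᵢ/(AᵢEᵢ) = δ_free.
The series flexibility is Σ Lᵢ/(AᵢEᵢ) = 700/(1600×107×10³) + 250/(195×30×10³) + 550/(1950×111×10³) = 4.936×10⁻⁵ mm/N.
P = 3.881 / 4.936×10⁻⁵ = 78630 N = 78.63 kN, compressive.
σ_{brass} = P / A = 78630 / 1600 = 49.14 MPa.

σ ≈ 49.1 MPa (compressive)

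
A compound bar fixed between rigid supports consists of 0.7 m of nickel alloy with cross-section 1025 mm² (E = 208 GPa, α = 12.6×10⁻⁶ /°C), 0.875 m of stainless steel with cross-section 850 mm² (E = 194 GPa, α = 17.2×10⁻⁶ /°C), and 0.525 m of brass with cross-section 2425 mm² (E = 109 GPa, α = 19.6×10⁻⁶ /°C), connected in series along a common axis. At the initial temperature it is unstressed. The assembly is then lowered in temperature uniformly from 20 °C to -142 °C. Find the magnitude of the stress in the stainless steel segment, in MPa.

With the walls removed the bar would change length by δ_free = Σ αᵢΔT Lᵢ = 12.6×10⁻⁶×162×700 + 17.2×10⁻⁶×162×875 + 19.6×10⁻⁶×162×525 = 5.534 mm.
Since the ends are fixed, an axial force P builds up, equal in every segment, with P · Σ Lᵢ/(AᵢEᵢ) = δ_free.
The series flexibility is Σ Lᵢ/(AᵢEᵢ) = 700/(1025×208×10³) + 875/(850×194×10³) + 525/(2425×109×10³) = 1.058×10⁻⁵ mm/N.
Hence P = δ_free / Σ(L/AE) = 5.534/1.058×10⁻⁵ = 523.3 kN (tensile).
σ_{stainless steel} = P / A = 523300 / 850 = 615.6 MPa.

σ ≈ 616 MPa (tensile)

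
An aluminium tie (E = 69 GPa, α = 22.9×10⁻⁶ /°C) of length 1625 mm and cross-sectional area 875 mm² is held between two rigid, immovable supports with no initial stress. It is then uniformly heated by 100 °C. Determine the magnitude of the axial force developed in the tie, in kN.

Full restraint means ε = 0, so the stress is σ = EαΔT = 69×10³ × 22.9×10⁻⁶ × 100 = 158 MPa.
Then P = σA = 158 × 875 mm² = 138.3 kN, compressive.

P ≈ 138 kN (compressive)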